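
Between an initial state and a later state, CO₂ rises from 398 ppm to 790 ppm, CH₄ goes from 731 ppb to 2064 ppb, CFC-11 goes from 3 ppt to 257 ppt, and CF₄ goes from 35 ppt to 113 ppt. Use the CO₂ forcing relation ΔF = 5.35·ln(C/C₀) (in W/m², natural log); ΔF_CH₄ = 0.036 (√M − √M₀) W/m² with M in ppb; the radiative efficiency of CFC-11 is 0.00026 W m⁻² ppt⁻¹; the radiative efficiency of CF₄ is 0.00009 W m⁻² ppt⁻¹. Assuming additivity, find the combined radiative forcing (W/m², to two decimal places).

ΔF = 4.40 W/m²

CO₂: 5.35 × ln(790/398) = 5.35 × ln(1.98492) = 5.35 × 0.68558 = 3.6679 W/m².
CH₄: 0.036 × (√2064 − √731) = 0.036 × (45.4313 − 27.0370) = 0.036 × 18.3943 = 0.6622 W/m².
CFC-11: ΔF = 0.00026 × (257 − 3) = 0.00026 × 254 = 0.0660 W/m².
CF₄: ΔF = 0.00009 × (113 − 35) = 0.00009 × 78 = 0.0070 W/m².
Total ΔF = 3.6679 + 0.6622 + 0.0660 + 0.0070 = 4.4031 W/m².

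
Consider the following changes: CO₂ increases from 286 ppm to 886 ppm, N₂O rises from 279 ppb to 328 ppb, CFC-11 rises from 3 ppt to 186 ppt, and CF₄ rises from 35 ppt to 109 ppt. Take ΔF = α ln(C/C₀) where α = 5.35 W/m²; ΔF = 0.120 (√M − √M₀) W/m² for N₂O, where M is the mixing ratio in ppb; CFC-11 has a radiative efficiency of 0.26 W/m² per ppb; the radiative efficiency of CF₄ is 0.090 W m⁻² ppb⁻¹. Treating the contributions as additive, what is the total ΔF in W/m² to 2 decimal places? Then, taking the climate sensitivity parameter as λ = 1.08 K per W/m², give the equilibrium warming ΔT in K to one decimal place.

ΔF = 6.27 W/m²; ΔT = 6.8 K

CO₂: 5.35 × ln(886/286) = 5.35 × ln(3.09790) = 5.35 × 1.13072 = 6.0494 W/m².
N₂O: 0.120 × (√328 − √279) = 0.120 × (18.1108 − 16.7033) = 0.120 × 1.4075 = 0.1689 W/m².
CFC-11: Δ = 186 − 3 = 183 ppt = 0.183 ppb; ΔF = 0.26 × 0.183 = 0.0476 W/m².
CF₄: Δ = 109 − 35 = 74 ppt = 0.074 ppb; ΔF = 0.090 × 0.074 = 0.0067 W/m².
Total ΔF = 6.0494 + 0.1689 + 0.0476 + 0.0067 = 6.2726 W/m².
ΔT = λ ΔF = 1.08 × 6.27 = 6.7716 K.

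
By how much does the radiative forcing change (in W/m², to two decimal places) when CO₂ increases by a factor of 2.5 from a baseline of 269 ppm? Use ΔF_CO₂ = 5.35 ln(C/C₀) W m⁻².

ΔF = 5.35 × ln(2.5) = 5.35 × 0.91629 = 4.9022 W/m².

ΔF = 4.90 W/m²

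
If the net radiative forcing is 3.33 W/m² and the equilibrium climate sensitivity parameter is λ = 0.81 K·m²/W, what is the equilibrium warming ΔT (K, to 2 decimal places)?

ΔT = λ ΔF = 0.81 × 3.33 = 2.6973 K.

ΔT = 2.70 K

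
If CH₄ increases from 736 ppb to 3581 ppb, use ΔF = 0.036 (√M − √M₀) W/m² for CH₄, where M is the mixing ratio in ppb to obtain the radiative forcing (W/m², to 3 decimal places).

ΔF = 1.178 W/m²

CH₄: 0.036 × (√3581 − √736) = 0.036 × (59.8415 − 27.1293) = 0.036 × 32.7122 = 1.1776 W/m².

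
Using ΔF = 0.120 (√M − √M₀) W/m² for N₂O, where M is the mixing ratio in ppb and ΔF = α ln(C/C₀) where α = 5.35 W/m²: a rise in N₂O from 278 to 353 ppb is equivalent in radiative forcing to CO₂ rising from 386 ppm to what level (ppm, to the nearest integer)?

N₂O forcing: 0.120 × (√353 − √278) = 0.120 × (18.7883 − 16.6733) = 0.120 × 2.1150 = 0.25380 W/m².
Set 5.35 ln(C/386) = 0.25380: ln(C/386) = 0.25380/5.35 = 0.04744, so C = 386 × e^0.04744 = 386 × 1.04858 = 404.75 ppm.

C ≈ 405 ppm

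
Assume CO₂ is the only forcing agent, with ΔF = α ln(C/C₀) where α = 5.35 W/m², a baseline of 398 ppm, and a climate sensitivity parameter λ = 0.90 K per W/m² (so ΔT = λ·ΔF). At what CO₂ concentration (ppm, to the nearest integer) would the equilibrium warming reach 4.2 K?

C ≈ 952 ppm

Required forcing: ΔF = ΔT/λ = 4.2/0.90 = 4.6667 W/m².
Then ln(C/398) = ΔF/5.35 = 4.6667/5.35 = 0.87228.
So C = 398 × e^0.87228 = 398 × 2.39236 = 952.16 ppm.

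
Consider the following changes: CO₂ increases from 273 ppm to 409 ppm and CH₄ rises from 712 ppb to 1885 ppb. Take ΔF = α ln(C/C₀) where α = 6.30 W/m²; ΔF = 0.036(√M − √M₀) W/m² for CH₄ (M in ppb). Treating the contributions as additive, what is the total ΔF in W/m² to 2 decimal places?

CO₂: 6.30 × ln(409/273) = 6.30 × ln(1.49817) = 6.30 × 0.40424 = 2.5467 W/m².
CH₄: 0.036 × (√1885 − √712) = 0.036 × (43.4166 − 26.6833) = 0.036 × 16.7333 = 0.6024 W/m².
Total ΔF = 2.5467 + 0.6024 = 3.1491 W/m².

ΔF = 3.15 W/m²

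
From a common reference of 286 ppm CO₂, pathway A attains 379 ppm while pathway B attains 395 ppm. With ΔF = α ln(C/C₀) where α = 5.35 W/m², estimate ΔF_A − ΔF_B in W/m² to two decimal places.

ΔF_A − ΔF_B = -0.22 W/m²

ΔF_A = 5.35 ln(379/286) = 5.35 × 0.28154 = 1.5062 W/m².
ΔF_B = 5.35 ln(395/286) = 5.35 × 0.32289 = 1.7275 W/m².
Difference: 1.5062 − 1.7275 = -0.2213 W/m².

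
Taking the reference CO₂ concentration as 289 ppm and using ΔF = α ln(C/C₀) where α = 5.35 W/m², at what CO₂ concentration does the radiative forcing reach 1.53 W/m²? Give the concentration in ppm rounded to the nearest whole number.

C ≈ 385 ppm

Set 5.35 ln(C/289) = 1.53, so ln(C/289) = 1.53/5.35 = 0.28598.
Then C/289 = e^0.28598 = 1.33107, giving C = 289 × 1.33107 = 384.68 ppm.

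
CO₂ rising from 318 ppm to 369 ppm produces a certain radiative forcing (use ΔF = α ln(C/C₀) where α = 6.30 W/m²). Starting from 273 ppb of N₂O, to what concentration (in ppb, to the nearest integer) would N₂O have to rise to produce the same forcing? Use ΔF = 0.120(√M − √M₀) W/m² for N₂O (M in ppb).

M ≈ 592 ppb

CO₂ forcing: 6.30 × ln(369/318) = 6.30 × 0.148745 = 0.93709 W/m².
Set 0.120(√M − √273) = 0.93709: √M = 0.93709/0.120 + √273 = 7.8091 + 16.5227 = 24.3318.
M = (24.3318)² = 592.04 ppb.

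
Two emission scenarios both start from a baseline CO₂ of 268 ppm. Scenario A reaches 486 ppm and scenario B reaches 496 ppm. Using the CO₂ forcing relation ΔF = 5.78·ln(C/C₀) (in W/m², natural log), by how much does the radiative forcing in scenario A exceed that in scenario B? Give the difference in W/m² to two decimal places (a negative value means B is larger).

ΔF_A = 5.78 ln(486/268) = 5.78 × 0.59522 = 3.4404 W/m².
ΔF_B = 5.78 ln(496/268) = 5.78 × 0.61559 = 3.5581 W/m².
Difference: 3.4404 − 3.5581 = -0.1177 W/m².

ΔF_A − ΔF_B = -0.12 W/m²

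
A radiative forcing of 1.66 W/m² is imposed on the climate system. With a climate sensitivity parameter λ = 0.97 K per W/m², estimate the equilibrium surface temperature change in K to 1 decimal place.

ΔT = λ ΔF = 0.97 × 1.66 = 1.6102 K.

ΔT = 1.6 K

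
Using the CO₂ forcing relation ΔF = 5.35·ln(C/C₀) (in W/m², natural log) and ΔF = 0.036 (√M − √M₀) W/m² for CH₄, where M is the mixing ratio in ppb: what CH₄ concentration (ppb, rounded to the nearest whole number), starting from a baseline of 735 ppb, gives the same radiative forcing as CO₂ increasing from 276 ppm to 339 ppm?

M ≈ 3325 ppb

CO₂ forcing: 5.35 × ln(339/276) = 5.35 × 0.205599 = 1.09995 W/m².
Set 0.036(√M − √735) = 1.09995: √M = 1.09995/0.036 + √735 = 30.5542 + 27.1109 = 57.6651.
M = (57.6651)² = 3325.26 ppb.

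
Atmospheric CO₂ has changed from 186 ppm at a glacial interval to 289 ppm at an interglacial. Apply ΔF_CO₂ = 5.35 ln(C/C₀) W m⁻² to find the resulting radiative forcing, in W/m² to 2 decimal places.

CO₂: 5.35 × ln(289/186) = 5.35 × ln(1.55376) = 5.35 × 0.44068 = 2.3576 W/m².

ΔF = 2.36 W/m²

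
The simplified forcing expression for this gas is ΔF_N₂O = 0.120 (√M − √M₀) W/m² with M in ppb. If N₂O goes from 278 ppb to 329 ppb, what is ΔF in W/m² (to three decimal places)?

ΔF = 0.176 W/m²

N₂O: 0.120 × (√329 − √278) = 0.120 × (18.1384 − 16.6733) = 0.120 × 1.4651 = 0.1758 W/m².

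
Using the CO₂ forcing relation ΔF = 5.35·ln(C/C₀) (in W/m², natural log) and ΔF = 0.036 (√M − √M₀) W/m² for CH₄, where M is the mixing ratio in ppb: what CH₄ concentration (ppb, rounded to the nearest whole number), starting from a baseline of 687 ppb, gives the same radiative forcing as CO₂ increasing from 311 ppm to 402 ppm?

M ≈ 4141 ppb

CO₂ forcing: 5.35 × ln(402/311) = 5.35 × 0.256659 = 1.37313 W/m².
Set 0.036(√M − √687) = 1.37313: √M = 1.37313/0.036 + √687 = 38.1425 + 26.2107 = 64.3532.
M = (64.3532)² = 4141.33 ppb.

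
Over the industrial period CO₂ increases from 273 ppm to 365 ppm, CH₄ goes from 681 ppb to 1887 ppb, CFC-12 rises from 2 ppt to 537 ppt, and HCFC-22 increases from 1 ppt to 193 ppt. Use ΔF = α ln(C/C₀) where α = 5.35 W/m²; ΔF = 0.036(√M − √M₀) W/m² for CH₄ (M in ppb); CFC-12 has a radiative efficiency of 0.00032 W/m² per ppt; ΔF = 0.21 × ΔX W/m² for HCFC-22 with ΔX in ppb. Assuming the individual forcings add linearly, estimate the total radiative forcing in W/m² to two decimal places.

CO₂: 5.35 × ln(365/273) = 5.35 × ln(1.33700) = 5.35 × 0.29043 = 1.5538 W/m².
CH₄: 0.036 × (√1887 − √681) = 0.036 × (43.4396 − 26.0960) = 0.036 × 17.3436 = 0.6244 W/m².
CFC-12: ΔF = 0.00032 × (537 − 2) = 0.00032 × 535 = 0.1712 W/m².
HCFC-22: Δ = 193 − 1 = 192 ppt = 0.192 ppb; ΔF = 0.21 × 0.192 = 0.0403 W/m².
Total ΔF = 1.5538 + 0.6244 + 0.1712 + 0.0403 = 2.3897 W/m².

ΔF = 2.39 W/m²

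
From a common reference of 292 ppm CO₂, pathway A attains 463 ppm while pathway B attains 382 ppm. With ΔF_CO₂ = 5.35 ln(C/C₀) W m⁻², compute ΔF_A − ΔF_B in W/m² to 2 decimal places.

ΔF_A = 5.35 ln(463/292) = 5.35 × 0.46097 = 2.4662 W/m².
ΔF_B = 5.35 ln(382/292) = 5.35 × 0.26867 = 1.4374 W/m².
Difference: 2.4662 − 1.4374 = 1.0288 W/m².

ΔF_A − ΔF_B = 1.03 W/m²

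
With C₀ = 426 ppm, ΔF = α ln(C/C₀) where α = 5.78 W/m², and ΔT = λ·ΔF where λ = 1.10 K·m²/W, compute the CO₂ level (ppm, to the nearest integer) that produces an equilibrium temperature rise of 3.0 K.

C ≈ 683 ppm

Required forcing: ΔF = ΔT/λ = 3.0/1.10 = 2.7273 W/m².
Then ln(C/426) = ΔF/5.78 = 2.7273/5.78 = 0.47185.
So C = 426 × e^0.47185 = 426 × 1.60296 = 682.86 ppm.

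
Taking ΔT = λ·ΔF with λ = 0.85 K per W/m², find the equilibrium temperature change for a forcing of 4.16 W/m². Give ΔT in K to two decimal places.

ΔT = 3.54 K

ΔT = λ ΔF = 0.85 × 4.16 = 3.5360 K.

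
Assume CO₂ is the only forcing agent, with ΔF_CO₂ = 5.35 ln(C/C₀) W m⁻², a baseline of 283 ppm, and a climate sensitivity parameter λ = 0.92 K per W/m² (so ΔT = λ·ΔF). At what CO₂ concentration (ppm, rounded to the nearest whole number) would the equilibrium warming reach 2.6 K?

C ≈ 480 ppm

Required forcing: ΔF = ΔT/λ = 2.6/0.92 = 2.8261 W/m².
Then ln(C/283) = ΔF/5.35 = 2.8261/5.35 = 0.52824.
So C = 283 × e^0.52824 = 283 × 1.69594 = 479.95 ppm.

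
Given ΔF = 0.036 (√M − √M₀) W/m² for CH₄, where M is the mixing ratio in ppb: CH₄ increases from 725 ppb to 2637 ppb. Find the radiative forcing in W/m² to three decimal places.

ΔF = 0.879 W/m²

CH₄: 0.036 × (√2637 − √725) = 0.036 × (51.3517 − 26.9258) = 0.036 × 24.4259 = 0.8793 W/m².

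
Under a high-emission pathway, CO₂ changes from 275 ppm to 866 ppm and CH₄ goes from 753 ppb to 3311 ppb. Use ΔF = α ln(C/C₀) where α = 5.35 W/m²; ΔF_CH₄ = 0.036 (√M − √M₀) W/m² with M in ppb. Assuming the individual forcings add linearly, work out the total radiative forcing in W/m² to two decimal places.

CO₂: 5.35 × ln(866/275) = 5.35 × ln(3.14909) = 5.35 × 1.14711 = 6.1370 W/m².
CH₄: 0.036 × (√3311 − √753) = 0.036 × (57.5413 − 27.4408) = 0.036 × 30.1005 = 1.0836 W/m².
Total ΔF = 6.1370 + 1.0836 = 7.2206 W/m².

ΔF = 7.22 W/m²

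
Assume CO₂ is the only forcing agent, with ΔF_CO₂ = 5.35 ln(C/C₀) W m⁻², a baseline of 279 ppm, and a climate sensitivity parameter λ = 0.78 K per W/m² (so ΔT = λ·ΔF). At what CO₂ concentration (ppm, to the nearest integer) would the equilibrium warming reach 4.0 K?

C ≈ 728 ppm

Required forcing: ΔF = ΔT/λ = 4.0/0.78 = 5.1282 W/m².
Then ln(C/279) = ΔF/5.35 = 5.1282/5.35 = 0.95854.
So C = 279 × e^0.95854 = 279 × 2.60789 = 727.60 ppm.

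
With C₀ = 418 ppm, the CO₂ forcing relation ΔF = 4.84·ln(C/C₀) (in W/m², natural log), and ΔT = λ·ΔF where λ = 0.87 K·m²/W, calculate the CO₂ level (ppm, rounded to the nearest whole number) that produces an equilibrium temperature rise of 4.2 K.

C ≈ 1133 ppm

Required forcing: ΔF = ΔT/λ = 4.2/0.87 = 4.8276 W/m².
Then ln(C/418) = ΔF/4.84 = 4.8276/4.84 = 0.99744.
So C = 418 × e^0.99744 = 418 × 2.71133 = 1133.34 ppm.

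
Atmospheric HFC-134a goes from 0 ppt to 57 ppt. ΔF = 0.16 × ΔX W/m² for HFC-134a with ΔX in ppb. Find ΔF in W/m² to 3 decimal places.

HFC-134a: Δ = 57 − 0 = 57 ppt = 0.057 ppb; ΔF = 0.16 × 0.057 = 0.0091 W/m².

ΔF = 0.009 W/m²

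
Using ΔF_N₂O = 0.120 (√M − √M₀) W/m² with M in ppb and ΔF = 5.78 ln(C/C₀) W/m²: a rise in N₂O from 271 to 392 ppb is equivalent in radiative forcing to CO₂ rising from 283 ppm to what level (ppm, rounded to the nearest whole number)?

C ≈ 303 ppm

N₂O forcing: 0.120 × (√392 − √271) = 0.120 × (19.7990 − 16.4621) = 0.120 × 3.3369 = 0.40043 W/m².
Set 5.78 ln(C/283) = 0.40043: ln(C/283) = 0.40043/5.78 = 0.06928, so C = 283 × e^0.06928 = 283 × 1.07174 = 303.30 ppm.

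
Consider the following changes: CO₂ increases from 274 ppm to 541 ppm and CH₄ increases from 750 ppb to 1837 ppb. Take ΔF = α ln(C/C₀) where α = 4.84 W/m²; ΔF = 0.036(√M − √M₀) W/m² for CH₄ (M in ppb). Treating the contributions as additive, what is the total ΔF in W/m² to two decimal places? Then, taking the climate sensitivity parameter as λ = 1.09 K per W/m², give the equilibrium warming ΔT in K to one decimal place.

CO₂: 4.84 × ln(541/274) = 4.84 × ln(1.97445) = 4.84 × 0.68029 = 3.2926 W/m².
CH₄: 0.036 × (√1837 − √750) = 0.036 × (42.8602 − 27.3861) = 0.036 × 15.4741 = 0.5571 W/m².
Total ΔF = 3.2926 + 0.5571 = 3.8497 W/m².
ΔT = λ ΔF = 1.09 × 3.85 = 4.1965 K.

ΔF = 3.85 W/m²; ΔT = 4.2 K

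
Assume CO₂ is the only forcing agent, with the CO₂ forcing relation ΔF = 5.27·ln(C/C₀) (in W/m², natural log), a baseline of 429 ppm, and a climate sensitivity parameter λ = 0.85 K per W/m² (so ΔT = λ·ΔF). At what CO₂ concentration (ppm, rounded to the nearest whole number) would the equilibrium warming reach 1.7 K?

Required forcing: ΔF = ΔT/λ = 1.7/0.85 = 2.0000 W/m².
Then ln(C/429) = ΔF/5.27 = 2.0000/5.27 = 0.37951.
So C = 429 × e^0.37951 = 429 × 1.46157 = 627.01 ppm.

C ≈ 627 ppm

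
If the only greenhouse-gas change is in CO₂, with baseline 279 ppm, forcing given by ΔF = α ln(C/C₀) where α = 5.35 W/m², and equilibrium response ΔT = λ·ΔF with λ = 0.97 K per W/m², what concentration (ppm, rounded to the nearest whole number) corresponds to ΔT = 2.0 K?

Required forcing: ΔF = ΔT/λ = 2.0/0.97 = 2.0619 W/m².
Then ln(C/279) = ΔF/5.35 = 2.0619/5.35 = 0.38540.
So C = 279 × e^0.38540 = 279 × 1.47020 = 410.19 ppm.

C ≈ 410 ppm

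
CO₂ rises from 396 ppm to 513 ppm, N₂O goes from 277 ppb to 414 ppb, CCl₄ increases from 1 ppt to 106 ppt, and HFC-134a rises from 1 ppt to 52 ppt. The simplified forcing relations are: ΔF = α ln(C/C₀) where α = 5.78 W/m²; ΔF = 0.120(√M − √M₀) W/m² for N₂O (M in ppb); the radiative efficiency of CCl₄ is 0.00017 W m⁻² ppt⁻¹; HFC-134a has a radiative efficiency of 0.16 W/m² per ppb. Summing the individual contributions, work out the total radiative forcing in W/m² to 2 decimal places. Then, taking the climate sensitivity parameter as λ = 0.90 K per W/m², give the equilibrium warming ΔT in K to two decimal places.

CO₂: 5.78 × ln(513/396) = 5.78 × ln(1.29545) = 5.78 × 0.25886 = 1.4962 W/m².
N₂O: 0.120 × (√414 − √277) = 0.120 × (20.3470 − 16.6433) = 0.120 × 3.7037 = 0.4444 W/m².
CCl₄: ΔF = 0.00017 × (106 − 1) = 0.00017 × 105 = 0.0179 W/m².
HFC-134a: Δ = 52 − 1 = 51 ppt = 0.051 ppb; ΔF = 0.16 × 0.051 = 0.0082 W/m².
Total ΔF = 1.4962 + 0.4444 + 0.0179 + 0.0082 = 1.9667 W/m².
ΔT = λ ΔF = 0.90 × 1.97 = 1.7730 K.

ΔF = 1.97 W/m²; ΔT = 1.77 K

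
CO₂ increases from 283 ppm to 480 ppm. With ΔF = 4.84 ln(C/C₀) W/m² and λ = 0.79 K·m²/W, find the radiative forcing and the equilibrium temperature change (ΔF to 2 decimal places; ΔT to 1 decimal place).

ΔF = 2.56 W/m²; ΔT = 2.0 K

CO₂: 4.84 × ln(480/283) = 4.84 × ln(1.69611) = 4.84 × 0.52834 = 2.5572 W/m².
ΔT = λ ΔF = 0.79 × 2.56 = 2.0224 K.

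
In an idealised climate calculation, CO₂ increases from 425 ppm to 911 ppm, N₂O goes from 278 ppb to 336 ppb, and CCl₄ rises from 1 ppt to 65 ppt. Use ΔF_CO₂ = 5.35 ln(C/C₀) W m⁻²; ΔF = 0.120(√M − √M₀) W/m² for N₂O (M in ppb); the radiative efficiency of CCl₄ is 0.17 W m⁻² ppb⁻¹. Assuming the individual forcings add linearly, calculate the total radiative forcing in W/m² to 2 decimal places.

ΔF = 4.29 W/m²

CO₂: 5.35 × ln(911/425) = 5.35 × ln(2.14353) = 5.35 × 0.76245 = 4.0791 W/m².
N₂O: 0.120 × (√336 − √278) = 0.120 × (18.3303 − 16.6733) = 0.120 × 1.6570 = 0.1988 W/m².
CCl₄: Δ = 65 − 1 = 64 ppt = 0.064 ppb; ΔF = 0.17 × 0.064 = 0.0109 W/m².
Total ΔF = 4.0791 + 0.1988 + 0.0109 = 4.2888 W/m².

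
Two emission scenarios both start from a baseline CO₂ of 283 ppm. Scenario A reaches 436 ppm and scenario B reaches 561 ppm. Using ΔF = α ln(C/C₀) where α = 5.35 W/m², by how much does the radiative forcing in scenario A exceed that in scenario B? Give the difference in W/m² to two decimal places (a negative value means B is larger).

ΔF_A − ΔF_B = -1.35 W/m²

ΔF_A = 5.35 ln(436/283) = 5.35 × 0.43220 = 2.3123 W/m².
ΔF_B = 5.35 ln(561/283) = 5.35 × 0.68427 = 3.6608 W/m².
Difference: 2.3123 − 3.6608 = -1.3485 W/m².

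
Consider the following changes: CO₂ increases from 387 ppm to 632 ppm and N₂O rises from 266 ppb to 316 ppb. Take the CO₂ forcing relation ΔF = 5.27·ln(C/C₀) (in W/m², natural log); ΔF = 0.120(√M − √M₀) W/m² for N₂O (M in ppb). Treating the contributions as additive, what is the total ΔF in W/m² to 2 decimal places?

ΔF = 2.76 W/m²

CO₂: 5.27 × ln(632/387) = 5.27 × ln(1.63307) = 5.27 × 0.49046 = 2.5847 W/m².
N₂O: 0.120 × (√316 − √266) = 0.120 × (17.7764 − 16.3095) = 0.120 × 1.4669 = 0.1760 W/m².
Total ΔF = 2.5847 + 0.1760 = 2.7607 W/m².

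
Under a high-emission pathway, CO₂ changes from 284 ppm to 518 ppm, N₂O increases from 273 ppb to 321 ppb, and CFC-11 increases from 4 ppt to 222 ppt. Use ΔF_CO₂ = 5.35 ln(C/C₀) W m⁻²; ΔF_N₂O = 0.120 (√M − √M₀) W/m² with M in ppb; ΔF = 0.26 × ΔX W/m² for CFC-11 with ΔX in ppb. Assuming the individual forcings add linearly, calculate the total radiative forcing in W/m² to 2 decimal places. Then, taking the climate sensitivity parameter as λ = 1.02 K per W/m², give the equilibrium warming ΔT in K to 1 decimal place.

CO₂: 5.35 × ln(518/284) = 5.35 × ln(1.82394) = 5.35 × 0.60100 = 3.2154 W/m².
N₂O: 0.120 × (√321 − √273) = 0.120 × (17.9165 − 16.5227) = 0.120 × 1.3938 = 0.1673 W/m².
CFC-11: Δ = 222 − 4 = 218 ppt = 0.218 ppb; ΔF = 0.26 × 0.218 = 0.0567 W/m².
Total ΔF = 3.2154 + 0.1673 + 0.0567 = 3.4394 W/m².
ΔT = λ ΔF = 1.02 × 3.44 = 3.5088 K.

ΔF = 3.44 W/m²; ΔT = 3.5 K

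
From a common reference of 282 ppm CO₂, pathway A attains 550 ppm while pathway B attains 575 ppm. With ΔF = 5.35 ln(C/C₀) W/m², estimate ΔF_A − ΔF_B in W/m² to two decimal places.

ΔF_A − ΔF_B = -0.24 W/m²

ΔF_A = 5.35 ln(550/282) = 5.35 × 0.66801 = 3.5739 W/m².
ΔF_B = 5.35 ln(575/282) = 5.35 × 0.71246 = 3.8117 W/m².
Difference: 3.5739 − 3.8117 = -0.2378 W/m².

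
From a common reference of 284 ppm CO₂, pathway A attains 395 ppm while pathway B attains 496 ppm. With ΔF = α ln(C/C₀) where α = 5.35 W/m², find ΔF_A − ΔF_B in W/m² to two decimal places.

ΔF_A − ΔF_B = -1.22 W/m²

ΔF_A = 5.35 ln(395/284) = 5.35 × 0.32991 = 1.7650 W/m².
ΔF_B = 5.35 ln(496/284) = 5.35 × 0.55760 = 2.9832 W/m².
Difference: 1.7650 − 2.9832 = -1.2182 W/m².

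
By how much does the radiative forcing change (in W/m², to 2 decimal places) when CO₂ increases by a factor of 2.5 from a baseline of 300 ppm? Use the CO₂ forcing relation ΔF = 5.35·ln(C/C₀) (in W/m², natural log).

ΔF = 4.90 W/m²

Because the forcing depends only on the ratio C/C₀, the initial concentration does not enter.
ΔF = 5.35 × ln(2.5) = 5.35 × 0.91629 = 4.9022 W/m².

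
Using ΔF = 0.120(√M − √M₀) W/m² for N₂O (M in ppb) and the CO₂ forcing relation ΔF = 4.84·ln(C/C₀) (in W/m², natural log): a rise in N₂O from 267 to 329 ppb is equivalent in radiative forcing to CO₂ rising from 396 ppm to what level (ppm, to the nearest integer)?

N₂O forcing: 0.120 × (√329 − √267) = 0.120 × (18.1384 − 16.3401) = 0.120 × 1.7983 = 0.21580 W/m².
Set 4.84 ln(C/396) = 0.21580: ln(C/396) = 0.21580/4.84 = 0.04459, so C = 396 × e^0.04459 = 396 × 1.04560 = 414.06 ppm.

C ≈ 414 ppm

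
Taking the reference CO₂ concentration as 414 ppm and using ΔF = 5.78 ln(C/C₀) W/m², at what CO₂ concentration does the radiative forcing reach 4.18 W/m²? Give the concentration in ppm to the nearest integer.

C ≈ 853 ppm

Set 5.78 ln(C/414) = 4.18, so ln(C/414) = 4.18/5.78 = 0.72318.
Then C/414 = e^0.72318 = 2.06098, giving C = 414 × 2.06098 = 853.25 ppm.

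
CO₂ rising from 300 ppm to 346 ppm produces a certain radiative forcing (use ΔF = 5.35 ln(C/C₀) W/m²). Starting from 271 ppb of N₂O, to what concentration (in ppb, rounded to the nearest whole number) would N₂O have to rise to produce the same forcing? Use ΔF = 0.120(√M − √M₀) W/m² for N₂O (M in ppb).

CO₂ forcing: 5.35 × ln(346/300) = 5.35 × 0.142656 = 0.76321 W/m².
Set 0.120(√M − √271) = 0.76321: √M = 0.76321/0.120 + √271 = 6.3601 + 16.4621 = 22.8222.
M = (22.8222)² = 520.85 ppb.

M ≈ 521 ppb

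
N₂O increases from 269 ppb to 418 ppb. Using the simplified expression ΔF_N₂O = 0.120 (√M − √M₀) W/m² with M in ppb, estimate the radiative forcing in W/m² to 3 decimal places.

ΔF = 0.485 W/m²

N₂O: 0.120 × (√418 − √269) = 0.120 × (20.4450 − 16.4012) = 0.120 × 4.0438 = 0.4853 W/m².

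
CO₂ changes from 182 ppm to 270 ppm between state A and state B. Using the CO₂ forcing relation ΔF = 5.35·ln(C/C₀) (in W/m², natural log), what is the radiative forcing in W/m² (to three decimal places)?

ΔF = 2.110 W/m²

CO₂: 5.35 × ln(270/182) = 5.35 × ln(1.48352) = 5.35 × 0.39442 = 2.1101 W/m².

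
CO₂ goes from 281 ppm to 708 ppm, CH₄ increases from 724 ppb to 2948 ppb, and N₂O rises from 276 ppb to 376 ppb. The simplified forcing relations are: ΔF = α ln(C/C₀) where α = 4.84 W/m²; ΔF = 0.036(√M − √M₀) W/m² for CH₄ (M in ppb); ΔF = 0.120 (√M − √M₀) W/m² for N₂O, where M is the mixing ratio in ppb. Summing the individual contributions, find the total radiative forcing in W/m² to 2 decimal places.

ΔF = 5.79 W/m²

CO₂: 4.84 × ln(708/281) = 4.84 × ln(2.51957) = 4.84 × 0.92409 = 4.4726 W/m².
CH₄: 0.036 × (√2948 − √724) = 0.036 × (54.2955 − 26.9072) = 0.036 × 27.3883 = 0.9860 W/m².
N₂O: 0.120 × (√376 − √276) = 0.120 × (19.3907 − 16.6132) = 0.120 × 2.7775 = 0.3333 W/m².
Total ΔF = 4.4726 + 0.9860 + 0.3333 = 5.7919 W/m².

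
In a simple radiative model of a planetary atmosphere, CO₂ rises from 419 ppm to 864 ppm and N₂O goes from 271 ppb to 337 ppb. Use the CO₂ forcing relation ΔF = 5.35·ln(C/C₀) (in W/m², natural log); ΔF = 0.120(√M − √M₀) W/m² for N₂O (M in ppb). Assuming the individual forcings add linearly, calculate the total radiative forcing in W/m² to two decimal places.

CO₂: 5.35 × ln(864/419) = 5.35 × ln(2.06205) = 5.35 × 0.72370 = 3.8718 W/m².
N₂O: 0.120 × (√337 − √271) = 0.120 × (18.3576 − 16.4621) = 0.120 × 1.8955 = 0.2275 W/m².
Total ΔF = 3.8718 + 0.2275 = 4.0993 W/m².

ΔF = 4.10 W/m²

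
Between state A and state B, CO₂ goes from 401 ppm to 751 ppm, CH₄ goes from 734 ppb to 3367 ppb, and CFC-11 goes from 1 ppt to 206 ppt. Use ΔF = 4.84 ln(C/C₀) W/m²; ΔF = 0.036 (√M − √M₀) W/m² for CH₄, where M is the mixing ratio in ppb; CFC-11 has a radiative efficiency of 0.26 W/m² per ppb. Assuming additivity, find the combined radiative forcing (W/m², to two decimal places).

ΔF = 4.20 W/m²

CO₂: 4.84 × ln(751/401) = 4.84 × ln(1.87282) = 4.84 × 0.62745 = 3.0369 W/m².
CH₄: 0.036 × (√3367 − √734) = 0.036 × (58.0259 − 27.0924) = 0.036 × 30.9335 = 1.1136 W/m².
CFC-11: Δ = 206 − 1 = 205 ppt = 0.205 ppb; ΔF = 0.26 × 0.205 = 0.0533 W/m².
Total ΔF = 3.0369 + 1.1136 + 0.0533 = 4.2038 W/m².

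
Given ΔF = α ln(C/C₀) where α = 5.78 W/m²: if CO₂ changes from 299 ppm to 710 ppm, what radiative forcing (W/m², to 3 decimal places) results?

ΔF = 4.999 W/m²

CO₂ absorption bands are partially saturated, so forcing scales with the logarithm of the concentration ratio.
CO₂: 5.78 × ln(710/299) = 5.78 × ln(2.37458) = 5.78 × 0.86482 = 4.9987 W/m².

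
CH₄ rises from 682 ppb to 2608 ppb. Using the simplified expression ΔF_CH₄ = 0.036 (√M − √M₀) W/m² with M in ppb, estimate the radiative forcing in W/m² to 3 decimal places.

CH₄: 0.036 × (√2608 − √682) = 0.036 × (51.0686 − 26.1151) = 0.036 × 24.9535 = 0.8983 W/m².

ΔF = 0.898 W/m²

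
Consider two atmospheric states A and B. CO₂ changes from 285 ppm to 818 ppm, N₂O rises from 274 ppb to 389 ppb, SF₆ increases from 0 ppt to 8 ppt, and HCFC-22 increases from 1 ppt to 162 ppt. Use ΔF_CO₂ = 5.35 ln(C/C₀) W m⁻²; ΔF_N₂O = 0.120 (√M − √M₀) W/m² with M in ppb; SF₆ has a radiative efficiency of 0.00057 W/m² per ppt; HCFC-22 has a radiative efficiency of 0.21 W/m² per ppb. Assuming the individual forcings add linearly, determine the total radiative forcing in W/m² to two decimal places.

CO₂: 5.35 × ln(818/285) = 5.35 × ln(2.87018) = 5.35 × 1.05437 = 5.6409 W/m².
N₂O: 0.120 × (√389 − √274) = 0.120 × (19.7231 − 16.5529) = 0.120 × 3.1702 = 0.3804 W/m².
SF₆: ΔF = 0.00057 × (8 − 0) = 0.00057 × 8 = 0.0046 W/m².
HCFC-22: Δ = 162 − 1 = 161 ppt = 0.161 ppb; ΔF = 0.21 × 0.161 = 0.0338 W/m².
Total ΔF = 5.6409 + 0.3804 + 0.0046 + 0.0338 = 6.0597 W/m².

ΔF = 6.06 W/m²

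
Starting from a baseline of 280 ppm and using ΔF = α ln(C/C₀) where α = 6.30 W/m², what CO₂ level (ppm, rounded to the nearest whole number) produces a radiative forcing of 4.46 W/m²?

Set 6.30 ln(C/280) = 4.46, so ln(C/280) = 4.46/6.30 = 0.70794.
Then C/280 = e^0.70794 = 2.02981, giving C = 280 × 2.02981 = 568.35 ppm.

C ≈ 568 ppm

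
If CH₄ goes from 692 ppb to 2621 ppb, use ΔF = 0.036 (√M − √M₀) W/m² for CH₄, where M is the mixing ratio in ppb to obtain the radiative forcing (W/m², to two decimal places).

CH₄: 0.036 × (√2621 − √692) = 0.036 × (51.1957 − 26.3059) = 0.036 × 24.8898 = 0.8960 W/m².

ΔF = 0.90 W/m²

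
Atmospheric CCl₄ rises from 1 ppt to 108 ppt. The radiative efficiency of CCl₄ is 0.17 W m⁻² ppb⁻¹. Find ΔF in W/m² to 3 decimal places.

ΔF = 0.018 W/m²

CCl₄: Δ = 108 − 1 = 107 ppt = 0.107 ppb; ΔF = 0.17 × 0.107 = 0.0182 W/m².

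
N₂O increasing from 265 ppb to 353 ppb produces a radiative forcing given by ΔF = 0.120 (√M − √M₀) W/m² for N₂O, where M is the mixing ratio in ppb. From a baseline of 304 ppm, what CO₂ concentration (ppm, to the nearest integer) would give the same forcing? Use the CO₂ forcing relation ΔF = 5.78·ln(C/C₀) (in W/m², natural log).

N₂O forcing: 0.120 × (√353 − √265) = 0.120 × (18.7883 − 16.2788) = 0.120 × 2.5095 = 0.30114 W/m².
Set 5.78 ln(C/304) = 0.30114: ln(C/304) = 0.30114/5.78 = 0.05210, so C = 304 × e^0.05210 = 304 × 1.05348 = 320.26 ppm.

C ≈ 320 ppm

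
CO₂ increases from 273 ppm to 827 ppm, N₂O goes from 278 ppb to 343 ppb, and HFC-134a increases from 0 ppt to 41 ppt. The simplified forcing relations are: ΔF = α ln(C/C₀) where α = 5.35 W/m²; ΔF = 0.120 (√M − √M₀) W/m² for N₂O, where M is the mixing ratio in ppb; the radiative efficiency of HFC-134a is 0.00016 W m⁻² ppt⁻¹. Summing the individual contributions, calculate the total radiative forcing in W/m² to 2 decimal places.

ΔF = 6.16 W/m²

CO₂: 5.35 × ln(827/273) = 5.35 × ln(3.02930) = 5.35 × 1.10833 = 5.9296 W/m².
N₂O: 0.120 × (√343 − √278) = 0.120 × (18.5203 − 16.6733) = 0.120 × 1.8470 = 0.2216 W/m².
HFC-134a: ΔF = 0.00016 × (41 − 0) = 0.00016 × 41 = 0.0066 W/m².
Total ΔF = 5.9296 + 0.2216 + 0.0066 = 6.1578 W/m².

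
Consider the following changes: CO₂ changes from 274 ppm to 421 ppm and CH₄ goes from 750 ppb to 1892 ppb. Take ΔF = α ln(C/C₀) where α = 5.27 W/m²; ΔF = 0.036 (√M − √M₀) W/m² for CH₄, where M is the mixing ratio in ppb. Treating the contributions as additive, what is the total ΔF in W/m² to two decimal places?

ΔF = 2.84 W/m²

CO₂: 5.27 × ln(421/274) = 5.27 × ln(1.53650) = 5.27 × 0.42951 = 2.2635 W/m².
CH₄: 0.036 × (√1892 − √750) = 0.036 × (43.4971 − 27.3861) = 0.036 × 16.1110 = 0.5800 W/m².
Total ΔF = 2.2635 + 0.5800 = 2.8435 W/m².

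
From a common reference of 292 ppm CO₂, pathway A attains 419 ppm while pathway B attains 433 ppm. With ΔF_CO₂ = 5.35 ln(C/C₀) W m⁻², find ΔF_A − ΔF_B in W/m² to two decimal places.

ΔF_A = 5.35 ln(419/292) = 5.35 × 0.36112 = 1.9320 W/m².
ΔF_B = 5.35 ln(433/292) = 5.35 × 0.39398 = 2.1078 W/m².
Difference: 1.9320 − 2.1078 = -0.1758 W/m².

ΔF_A − ΔF_B = -0.18 W/m²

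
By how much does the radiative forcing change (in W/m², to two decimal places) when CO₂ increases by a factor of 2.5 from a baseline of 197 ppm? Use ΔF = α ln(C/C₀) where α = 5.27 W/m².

ΔF = 5.27 × ln(2.5) = 5.27 × 0.91629 = 4.8288 W/m².

ΔF = 4.83 W/m²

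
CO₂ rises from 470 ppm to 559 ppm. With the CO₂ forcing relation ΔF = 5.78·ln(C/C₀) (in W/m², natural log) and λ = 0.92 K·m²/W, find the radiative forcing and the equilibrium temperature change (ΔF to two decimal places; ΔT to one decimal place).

CO₂: 5.78 × ln(559/470) = 5.78 × ln(1.18936) = 5.78 × 0.17342 = 1.0024 W/m².
ΔT = λ ΔF = 0.92 × 1.00 = 0.9200 K.

ΔF = 1.00 W/m²; ΔT = 0.9 K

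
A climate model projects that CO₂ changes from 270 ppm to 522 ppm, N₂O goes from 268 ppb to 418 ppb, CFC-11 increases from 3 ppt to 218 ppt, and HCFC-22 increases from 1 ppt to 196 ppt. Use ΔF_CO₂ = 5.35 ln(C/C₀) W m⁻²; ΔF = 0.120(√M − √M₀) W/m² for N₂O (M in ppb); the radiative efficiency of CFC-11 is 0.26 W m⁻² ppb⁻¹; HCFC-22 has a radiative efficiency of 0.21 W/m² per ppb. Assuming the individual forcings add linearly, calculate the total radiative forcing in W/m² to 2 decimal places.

CO₂: 5.35 × ln(522/270) = 5.35 × ln(1.93333) = 5.35 × 0.65924 = 3.5269 W/m².
N₂O: 0.120 × (√418 − √268) = 0.120 × (20.4450 − 16.3707) = 0.120 × 4.0743 = 0.4889 W/m².
CFC-11: Δ = 218 − 3 = 215 ppt = 0.215 ppb; ΔF = 0.26 × 0.215 = 0.0559 W/m².
HCFC-22: Δ = 196 − 1 = 195 ppt = 0.195 ppb; ΔF = 0.21 × 0.195 = 0.0410 W/m².
Total ΔF = 3.5269 + 0.4889 + 0.0559 + 0.0410 = 4.1127 W/m².

ΔF = 4.11 W/m²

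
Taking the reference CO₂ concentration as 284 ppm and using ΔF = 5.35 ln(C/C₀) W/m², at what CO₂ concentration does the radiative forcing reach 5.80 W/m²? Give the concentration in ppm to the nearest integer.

C ≈ 840 ppm

Set 5.35 ln(C/284) = 5.80, so ln(C/284) = 5.80/5.35 = 1.08411.
Then C/284 = e^1.08411 = 2.95681, giving C = 284 × 2.95681 = 839.73 ppm.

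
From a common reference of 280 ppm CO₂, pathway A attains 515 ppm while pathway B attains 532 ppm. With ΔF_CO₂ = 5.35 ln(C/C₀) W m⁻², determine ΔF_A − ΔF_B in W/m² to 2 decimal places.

ΔF_A = 5.35 ln(515/280) = 5.35 × 0.60938 = 3.2602 W/m².
ΔF_B = 5.35 ln(532/280) = 5.35 × 0.64185 = 3.4339 W/m².
Difference: 3.2602 − 3.4339 = -0.1737 W/m².

ΔF_A − ΔF_B = -0.17 W/m²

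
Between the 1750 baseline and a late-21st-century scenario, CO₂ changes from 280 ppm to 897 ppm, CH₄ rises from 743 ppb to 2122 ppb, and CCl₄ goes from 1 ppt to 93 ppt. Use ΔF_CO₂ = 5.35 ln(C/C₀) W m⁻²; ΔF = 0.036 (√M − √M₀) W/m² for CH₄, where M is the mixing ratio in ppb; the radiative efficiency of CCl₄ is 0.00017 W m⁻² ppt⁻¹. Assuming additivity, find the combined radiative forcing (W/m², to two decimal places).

CO₂: 5.35 × ln(897/280) = 5.35 × ln(3.20357) = 5.35 × 1.16427 = 6.2288 W/m².
CH₄: 0.036 × (√2122 − √743) = 0.036 × (46.0652 − 27.2580) = 0.036 × 18.8072 = 0.6771 W/m².
CCl₄: ΔF = 0.00017 × (93 − 1) = 0.00017 × 92 = 0.0156 W/m².
Total ΔF = 6.2288 + 0.6771 + 0.0156 = 6.9215 W/m².

ΔF = 6.92 W/m²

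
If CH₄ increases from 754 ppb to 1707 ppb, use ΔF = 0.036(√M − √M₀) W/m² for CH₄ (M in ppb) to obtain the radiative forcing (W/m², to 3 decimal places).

ΔF = 0.499 W/m²

CH₄: 0.036 × (√1707 − √754) = 0.036 × (41.3159 − 27.4591) = 0.036 × 13.8568 = 0.4988 W/m².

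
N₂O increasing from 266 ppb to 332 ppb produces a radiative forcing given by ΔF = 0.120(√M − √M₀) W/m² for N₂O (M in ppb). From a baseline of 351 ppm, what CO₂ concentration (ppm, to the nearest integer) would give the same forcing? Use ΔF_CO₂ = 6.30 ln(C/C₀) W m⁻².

C ≈ 364 ppm

N₂O forcing: 0.120 × (√332 − √266) = 0.120 × (18.2209 − 16.3095) = 0.120 × 1.9114 = 0.22937 W/m².
Set 6.30 ln(C/351) = 0.22937: ln(C/351) = 0.22937/6.30 = 0.03641, so C = 351 × e^0.03641 = 351 × 1.03708 = 364.02 ppm.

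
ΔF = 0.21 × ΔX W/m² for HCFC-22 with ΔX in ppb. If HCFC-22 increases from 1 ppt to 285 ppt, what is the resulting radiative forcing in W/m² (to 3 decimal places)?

ΔF = 0.060 W/m²

HCFC-22: Δ = 285 − 1 = 284 ppt = 0.284 ppb; ΔF = 0.21 × 0.284 = 0.0596 W/m².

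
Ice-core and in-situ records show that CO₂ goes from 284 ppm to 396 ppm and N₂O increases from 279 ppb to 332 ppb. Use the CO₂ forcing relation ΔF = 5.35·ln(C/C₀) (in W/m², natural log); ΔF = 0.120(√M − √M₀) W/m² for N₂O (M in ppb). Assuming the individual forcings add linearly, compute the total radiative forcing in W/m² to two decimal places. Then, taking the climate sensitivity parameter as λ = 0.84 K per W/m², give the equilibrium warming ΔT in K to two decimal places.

ΔF = 1.96 W/m²; ΔT = 1.65 K

CO₂: 5.35 × ln(396/284) = 5.35 × ln(1.39437) = 5.35 × 0.33244 = 1.7786 W/m².
N₂O: 0.120 × (√332 − √279) = 0.120 × (18.2209 − 16.7033) = 0.120 × 1.5176 = 0.1821 W/m².
Total ΔF = 1.7786 + 0.1821 = 1.9607 W/m².
ΔT = λ ΔF = 0.84 × 1.96 = 1.6464 K.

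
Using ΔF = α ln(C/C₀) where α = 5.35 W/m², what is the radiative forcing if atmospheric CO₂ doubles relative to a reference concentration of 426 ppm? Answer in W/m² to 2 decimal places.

ΔF = 3.71 W/m²

ΔF = 5.35 × ln(2) = 5.35 × 0.69315 = 3.7084 W/m².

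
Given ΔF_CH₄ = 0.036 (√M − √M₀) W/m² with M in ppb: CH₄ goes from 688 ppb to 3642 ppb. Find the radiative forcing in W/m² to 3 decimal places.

ΔF = 1.228 W/m²

CH₄: 0.036 × (√3642 − √688) = 0.036 × (60.3490 − 26.2298) = 0.036 × 34.1192 = 1.2283 W/m².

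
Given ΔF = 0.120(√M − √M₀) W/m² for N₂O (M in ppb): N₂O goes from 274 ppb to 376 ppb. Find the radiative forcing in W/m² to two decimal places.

N₂O: 0.120 × (√376 − √274) = 0.120 × (19.3907 − 16.5529) = 0.120 × 2.8378 = 0.3405 W/m².

ΔF = 0.34 W/m²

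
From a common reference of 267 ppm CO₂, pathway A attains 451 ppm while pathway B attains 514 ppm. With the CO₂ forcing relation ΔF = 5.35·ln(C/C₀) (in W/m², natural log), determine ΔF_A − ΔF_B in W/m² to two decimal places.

ΔF_A = 5.35 ln(451/267) = 5.35 × 0.52422 = 2.8046 W/m².
ΔF_B = 5.35 ln(514/267) = 5.35 × 0.65497 = 3.5041 W/m².
Difference: 2.8046 − 3.5041 = -0.6995 W/m².

ΔF_A − ΔF_B = -0.70 W/m²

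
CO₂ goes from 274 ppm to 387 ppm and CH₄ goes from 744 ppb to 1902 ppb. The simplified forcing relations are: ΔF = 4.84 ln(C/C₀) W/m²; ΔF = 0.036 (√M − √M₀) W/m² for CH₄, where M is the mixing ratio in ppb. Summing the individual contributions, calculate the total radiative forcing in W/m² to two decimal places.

CO₂: 4.84 × ln(387/274) = 4.84 × ln(1.41241) = 4.84 × 0.34530 = 1.6713 W/m².
CH₄: 0.036 × (√1902 − √744) = 0.036 × (43.6119 − 27.2764) = 0.036 × 16.3355 = 0.5881 W/m².
Total ΔF = 1.6713 + 0.5881 = 2.2594 W/m².

ΔF = 2.26 W/m²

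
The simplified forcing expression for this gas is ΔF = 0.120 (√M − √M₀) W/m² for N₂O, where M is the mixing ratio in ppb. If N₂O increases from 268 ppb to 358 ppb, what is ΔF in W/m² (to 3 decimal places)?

N₂O: 0.120 × (√358 − √268) = 0.120 × (18.9209 − 16.3707) = 0.120 × 2.5502 = 0.3060 W/m².

ΔF = 0.306 W/m²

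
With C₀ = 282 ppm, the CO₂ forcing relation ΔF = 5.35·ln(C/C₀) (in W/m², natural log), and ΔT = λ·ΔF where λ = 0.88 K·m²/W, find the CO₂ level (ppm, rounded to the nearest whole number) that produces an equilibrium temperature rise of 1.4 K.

Required forcing: ΔF = ΔT/λ = 1.4/0.88 = 1.5909 W/m².
Then ln(C/282) = ΔF/5.35 = 1.5909/5.35 = 0.29736.
So C = 282 × e^0.29736 = 282 × 1.34630 = 379.66 ppm.

C ≈ 380 ppm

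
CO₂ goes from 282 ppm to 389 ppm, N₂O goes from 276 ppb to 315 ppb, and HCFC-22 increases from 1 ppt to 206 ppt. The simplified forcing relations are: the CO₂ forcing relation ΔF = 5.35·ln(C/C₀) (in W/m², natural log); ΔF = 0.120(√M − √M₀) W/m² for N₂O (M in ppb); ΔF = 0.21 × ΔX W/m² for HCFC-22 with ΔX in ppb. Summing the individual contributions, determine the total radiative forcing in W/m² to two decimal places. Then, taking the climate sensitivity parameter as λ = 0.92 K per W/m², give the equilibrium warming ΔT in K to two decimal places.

ΔF = 1.90 W/m²; ΔT = 1.75 K

CO₂: 5.35 × ln(389/282) = 5.35 × ln(1.37943) = 5.35 × 0.32167 = 1.7209 W/m².
N₂O: 0.120 × (√315 − √276) = 0.120 × (17.7482 − 16.6132) = 0.120 × 1.1350 = 0.1362 W/m².
HCFC-22: Δ = 206 − 1 = 205 ppt = 0.205 ppb; ΔF = 0.21 × 0.205 = 0.0431 W/m².
Total ΔF = 1.7209 + 0.1362 + 0.0431 = 1.9002 W/m².
ΔT = λ ΔF = 0.92 × 1.90 = 1.7480 K.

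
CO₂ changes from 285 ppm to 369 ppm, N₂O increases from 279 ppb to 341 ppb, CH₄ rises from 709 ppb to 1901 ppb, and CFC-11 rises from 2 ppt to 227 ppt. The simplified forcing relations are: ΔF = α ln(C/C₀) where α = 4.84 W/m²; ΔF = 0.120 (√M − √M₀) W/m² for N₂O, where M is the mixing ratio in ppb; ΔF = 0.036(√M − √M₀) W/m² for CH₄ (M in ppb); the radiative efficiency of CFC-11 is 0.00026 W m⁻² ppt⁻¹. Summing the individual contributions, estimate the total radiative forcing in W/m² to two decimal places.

ΔF = 2.13 W/m²

CO₂: 4.84 × ln(369/285) = 4.84 × ln(1.29474) = 4.84 × 0.25831 = 1.2502 W/m².
N₂O: 0.120 × (√341 − √279) = 0.120 × (18.4662 − 16.7033) = 0.120 × 1.7629 = 0.2115 W/m².
CH₄: 0.036 × (√1901 − √709) = 0.036 × (43.6005 − 26.6271) = 0.036 × 16.9734 = 0.6110 W/m².
CFC-11: ΔF = 0.00026 × (227 − 2) = 0.00026 × 225 = 0.0585 W/m².
Total ΔF = 1.2502 + 0.2115 + 0.6110 + 0.0585 = 2.1312 W/m².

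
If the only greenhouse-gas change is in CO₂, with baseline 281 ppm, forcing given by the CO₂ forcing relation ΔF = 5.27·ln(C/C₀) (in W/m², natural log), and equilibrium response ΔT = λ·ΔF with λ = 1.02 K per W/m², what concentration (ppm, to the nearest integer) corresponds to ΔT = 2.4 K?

C ≈ 439 ppm

Required forcing: ΔF = ΔT/λ = 2.4/1.02 = 2.3529 W/m².
Then ln(C/281) = ΔF/5.27 = 2.3529/5.27 = 0.44647.
So C = 281 × e^0.44647 = 281 × 1.56279 = 439.14 ppm.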